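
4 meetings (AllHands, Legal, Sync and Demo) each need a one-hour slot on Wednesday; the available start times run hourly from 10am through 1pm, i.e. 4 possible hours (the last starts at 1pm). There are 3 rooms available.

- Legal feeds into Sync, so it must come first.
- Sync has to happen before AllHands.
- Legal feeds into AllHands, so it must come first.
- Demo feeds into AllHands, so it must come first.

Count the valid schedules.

11

Splitting on AllHands: it can be 12pm (2), 1pm (9). Listing each branch's schedules as (Legal, Sync, Demo):
AllHands=12pm: (10am,11am,10am) (10am,11am,11am) — 2.
AllHands=1pm: (10am,11am,10am) (10am,11am,11am) (10am,11am,12pm) (10am,12pm,10am) (10am,12pm,11am) (10am,12pm,12pm) (11am,12pm,10am) (11am,12pm,11am) (11am,12pm,12pm) — 9.
Summing: 2 + 9 = 11.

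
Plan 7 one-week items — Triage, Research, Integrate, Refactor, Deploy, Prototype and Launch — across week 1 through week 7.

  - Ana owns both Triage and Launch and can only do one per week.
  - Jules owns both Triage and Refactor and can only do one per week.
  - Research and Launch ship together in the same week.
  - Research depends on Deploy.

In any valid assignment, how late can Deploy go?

week 6

Downstream work caps Deploy at week 6.
Deploy at week 6 is achievable: Deploy -> week 6, Prototype -> week 1, Launch -> week 7, Research -> week 7, Refactor -> week 2, Triage -> week 1, Integrate -> week 1.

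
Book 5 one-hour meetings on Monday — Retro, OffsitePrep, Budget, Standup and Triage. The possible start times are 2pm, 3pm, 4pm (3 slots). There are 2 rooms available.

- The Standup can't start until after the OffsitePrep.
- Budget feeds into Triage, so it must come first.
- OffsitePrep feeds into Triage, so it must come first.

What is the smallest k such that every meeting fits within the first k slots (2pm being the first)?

3

The precedence chain requires at least 2 distinct slots.
With at most 2 per slot and 5 meetings, at least 3 slots are needed.
3 works (last occupied slot: 4pm): for example Triage -> 3pm; Retro -> 4pm; Standup -> 3pm; Budget -> 2pm; OffsitePrep -> 2pm.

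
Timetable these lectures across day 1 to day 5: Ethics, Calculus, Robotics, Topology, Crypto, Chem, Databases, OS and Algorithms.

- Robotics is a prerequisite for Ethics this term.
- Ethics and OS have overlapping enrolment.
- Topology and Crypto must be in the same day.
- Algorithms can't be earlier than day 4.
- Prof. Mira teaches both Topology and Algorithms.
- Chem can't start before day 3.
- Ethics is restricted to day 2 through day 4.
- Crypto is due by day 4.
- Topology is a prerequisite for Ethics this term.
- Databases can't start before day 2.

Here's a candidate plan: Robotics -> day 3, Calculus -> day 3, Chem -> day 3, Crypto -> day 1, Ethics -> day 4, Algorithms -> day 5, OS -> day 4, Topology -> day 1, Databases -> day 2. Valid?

Crypto is due by day 4 — holds.
Chem can't start before day 3 — holds.
Ethics and OS have overlapping enrolment — violated.
Algorithms can't be earlier than day 4 — holds.
Topology is a prerequisite for Ethics this term — holds.
Topology and Crypto must be in the same day — holds.
Databases can't start before day 2 — holds.
Robotics is a prerequisite for Ethics this term — holds.
Ethics is restricted to day 2 through day 4 — holds.
Prof. Mira teaches both Topology and Algorithms — holds.

No — it violates: Ethics and OS have overlapping enrolment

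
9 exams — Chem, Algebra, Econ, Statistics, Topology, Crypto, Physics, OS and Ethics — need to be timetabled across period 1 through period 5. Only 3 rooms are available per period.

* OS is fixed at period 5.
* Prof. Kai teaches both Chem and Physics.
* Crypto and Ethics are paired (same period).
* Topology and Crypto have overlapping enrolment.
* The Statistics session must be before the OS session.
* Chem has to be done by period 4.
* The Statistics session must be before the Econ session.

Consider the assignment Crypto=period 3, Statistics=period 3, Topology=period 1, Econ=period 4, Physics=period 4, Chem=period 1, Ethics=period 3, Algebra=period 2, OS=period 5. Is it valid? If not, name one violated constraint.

Yes

The Statistics session must be before the OS session — holds.
Prof. Kai teaches both Chem and Physics — holds.
OS is fixed at period 5 — holds.
Chem has to be done by period 4 — holds.
Crypto and Ethics are paired (same period) — holds.
Only 3 rooms are available per period — holds.
The Statistics session must be before the Econ session — holds.
Topology and Crypto have overlapping enrolment — holds.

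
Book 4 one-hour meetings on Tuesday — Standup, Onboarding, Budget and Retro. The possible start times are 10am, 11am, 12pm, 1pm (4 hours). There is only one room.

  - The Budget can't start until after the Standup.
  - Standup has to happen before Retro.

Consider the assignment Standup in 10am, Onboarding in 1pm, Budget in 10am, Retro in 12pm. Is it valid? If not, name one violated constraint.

Invalid. There is only one room.

The Budget can't start until after the Standup — violated.
Standup has to happen before Retro — holds.
There is only one room — violated.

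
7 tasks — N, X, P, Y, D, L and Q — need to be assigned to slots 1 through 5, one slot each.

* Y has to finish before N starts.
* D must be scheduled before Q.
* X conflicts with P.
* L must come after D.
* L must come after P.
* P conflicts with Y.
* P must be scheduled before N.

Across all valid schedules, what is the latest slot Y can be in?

Downstream work caps Y at 4.
Y at 4 is achievable: Q in 2, P in 1, D in 1, L in 2, N in 5, Y in 4, X in 2.

4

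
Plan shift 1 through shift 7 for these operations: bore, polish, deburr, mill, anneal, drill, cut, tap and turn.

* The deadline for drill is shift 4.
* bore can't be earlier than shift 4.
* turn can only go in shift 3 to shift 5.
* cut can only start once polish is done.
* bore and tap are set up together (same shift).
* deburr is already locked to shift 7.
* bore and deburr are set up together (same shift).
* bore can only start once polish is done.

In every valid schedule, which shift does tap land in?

shift 7

Tap must be in the same shift as deburr, which can't be before shift 7, so tap is at least shift 7.
So tap is pinned to shift 7.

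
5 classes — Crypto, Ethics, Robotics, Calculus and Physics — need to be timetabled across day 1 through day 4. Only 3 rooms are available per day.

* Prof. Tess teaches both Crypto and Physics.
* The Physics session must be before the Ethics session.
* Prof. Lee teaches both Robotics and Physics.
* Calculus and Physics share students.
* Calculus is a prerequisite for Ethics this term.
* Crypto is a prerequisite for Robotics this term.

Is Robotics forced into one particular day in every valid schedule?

No

Robotics can be day 2 (e.g. Physics=day 3; Robotics=day 2; Calculus=day 1; Ethics=day 4; Crypto=day 1) or day 3 (e.g. Robotics in day 3; Calculus in day 1; Physics in day 2; Crypto in day 1; Ethics in day 3).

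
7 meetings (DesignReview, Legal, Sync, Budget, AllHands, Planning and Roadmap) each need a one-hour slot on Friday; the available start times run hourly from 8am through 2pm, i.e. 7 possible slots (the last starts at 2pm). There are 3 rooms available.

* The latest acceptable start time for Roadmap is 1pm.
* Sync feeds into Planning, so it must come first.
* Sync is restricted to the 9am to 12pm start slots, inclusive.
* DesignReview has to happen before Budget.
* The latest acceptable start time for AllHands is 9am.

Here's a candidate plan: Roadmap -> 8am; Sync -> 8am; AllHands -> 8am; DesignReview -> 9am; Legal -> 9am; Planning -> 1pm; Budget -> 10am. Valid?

No. Sync is restricted to the 9am to 12pm start slots, inclusive is not satisfied.

DesignReview has to happen before Budget — holds.
The latest acceptable start time for Roadmap is 1pm — holds.
Sync feeds into Planning, so it must come first — holds.
The latest acceptable start time for AllHands is 9am — holds.
Sync is restricted to the 9am to 12pm start slots, inclusive — violated.
There are 3 rooms available — holds.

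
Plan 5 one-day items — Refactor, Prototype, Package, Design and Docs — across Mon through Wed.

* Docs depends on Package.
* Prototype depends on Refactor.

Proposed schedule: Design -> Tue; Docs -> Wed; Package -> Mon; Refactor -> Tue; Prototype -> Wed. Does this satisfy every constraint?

Valid

Docs depends on Package — holds.
Prototype depends on Refactor — holds.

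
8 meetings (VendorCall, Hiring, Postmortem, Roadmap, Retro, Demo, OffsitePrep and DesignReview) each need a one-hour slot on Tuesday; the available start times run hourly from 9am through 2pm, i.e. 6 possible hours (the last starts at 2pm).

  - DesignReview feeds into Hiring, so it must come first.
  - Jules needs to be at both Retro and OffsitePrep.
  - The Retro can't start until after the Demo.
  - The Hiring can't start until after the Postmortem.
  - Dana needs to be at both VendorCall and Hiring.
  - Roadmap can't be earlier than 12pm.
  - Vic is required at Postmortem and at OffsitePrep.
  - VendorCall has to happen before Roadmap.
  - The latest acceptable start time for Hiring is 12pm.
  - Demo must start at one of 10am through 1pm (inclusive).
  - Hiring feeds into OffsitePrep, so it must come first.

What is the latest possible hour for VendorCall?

1pm

Downstream work caps VendorCall at 1pm.
VendorCall at 1pm is achievable: DesignReview -> 9am; Retro -> 11am; Hiring -> 10am; VendorCall -> 1pm; Demo -> 10am; Postmortem -> 9am; Roadmap -> 2pm; OffsitePrep -> 12pm.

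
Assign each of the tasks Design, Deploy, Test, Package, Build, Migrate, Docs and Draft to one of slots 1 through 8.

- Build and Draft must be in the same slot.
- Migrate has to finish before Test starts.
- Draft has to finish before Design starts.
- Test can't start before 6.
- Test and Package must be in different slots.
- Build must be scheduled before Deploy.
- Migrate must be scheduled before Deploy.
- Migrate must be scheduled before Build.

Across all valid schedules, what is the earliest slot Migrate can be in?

Downstream work caps Migrate at 6.
Migrate at 1 is achievable: Deploy=3, Docs=1, Design=3, Build=2, Test=6, Migrate=1, Package=1, Draft=2.

1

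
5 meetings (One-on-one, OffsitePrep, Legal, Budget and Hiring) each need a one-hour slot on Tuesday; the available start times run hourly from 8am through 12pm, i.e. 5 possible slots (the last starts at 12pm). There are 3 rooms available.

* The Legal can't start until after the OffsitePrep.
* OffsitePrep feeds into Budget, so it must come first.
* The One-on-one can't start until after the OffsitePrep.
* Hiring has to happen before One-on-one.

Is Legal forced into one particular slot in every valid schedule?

Legal can be 9am (e.g. OffsitePrep -> 8am, One-on-one -> 9am, Hiring -> 8am, Budget -> 9am, Legal -> 9am) or 10am (e.g. Hiring in 8am; OffsitePrep in 8am; Budget in 9am; One-on-one in 9am; Legal in 10am).

No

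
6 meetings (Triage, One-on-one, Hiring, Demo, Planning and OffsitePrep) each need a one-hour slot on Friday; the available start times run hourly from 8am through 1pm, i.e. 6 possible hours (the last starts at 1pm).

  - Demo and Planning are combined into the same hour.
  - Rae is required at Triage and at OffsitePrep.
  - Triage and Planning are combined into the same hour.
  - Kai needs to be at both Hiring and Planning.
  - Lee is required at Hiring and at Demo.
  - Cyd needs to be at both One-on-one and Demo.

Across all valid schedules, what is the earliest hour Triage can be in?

Triage at 8am is achievable: One-on-one in 9am, Planning in 8am, Demo in 8am, OffsitePrep in 9am, Hiring in 9am, Triage in 8am.

8am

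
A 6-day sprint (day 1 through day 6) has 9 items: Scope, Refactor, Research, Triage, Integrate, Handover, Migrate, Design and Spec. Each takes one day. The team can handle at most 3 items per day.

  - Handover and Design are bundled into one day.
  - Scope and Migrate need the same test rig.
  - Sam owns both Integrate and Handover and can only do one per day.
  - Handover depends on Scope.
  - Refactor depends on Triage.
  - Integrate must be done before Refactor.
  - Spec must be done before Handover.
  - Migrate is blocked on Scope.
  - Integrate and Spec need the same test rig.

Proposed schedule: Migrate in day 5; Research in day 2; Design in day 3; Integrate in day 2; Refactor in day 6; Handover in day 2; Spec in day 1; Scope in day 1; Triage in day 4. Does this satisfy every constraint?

Sam owns both Integrate and Handover and can only do one per day — violated.
Spec must be done before Handover — holds.
Refactor depends on Triage — holds.
The team can handle at most 3 items per day — holds.
Scope and Migrate need the same test rig — holds.
Integrate must be done before Refactor — holds.
Integrate and Spec need the same test rig — holds.
Migrate is blocked on Scope — holds.
Handover and Design are bundled into one day — violated.
Handover depends on Scope — holds.

Invalid. Sam owns both Integrate and Handover and can only do one per day.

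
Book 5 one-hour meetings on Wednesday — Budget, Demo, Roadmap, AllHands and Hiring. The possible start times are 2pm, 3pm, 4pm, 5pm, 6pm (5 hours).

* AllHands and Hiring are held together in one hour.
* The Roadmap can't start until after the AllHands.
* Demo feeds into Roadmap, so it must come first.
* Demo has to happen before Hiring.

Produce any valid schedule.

Hiring=3pm; AllHands=3pm; Demo=2pm; Roadmap=4pm; Budget=2pm

Checking: Demo(2pm) before Hiring(3pm); AllHands(3pm) before Roadmap(4pm); Demo(2pm) before Roadmap(4pm); AllHands = Hiring = 3pm.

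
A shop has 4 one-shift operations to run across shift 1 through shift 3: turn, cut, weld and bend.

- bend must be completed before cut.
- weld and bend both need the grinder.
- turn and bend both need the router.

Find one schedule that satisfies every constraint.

weld -> shift 2, turn -> shift 2, bend -> shift 1, cut -> shift 2

Checking: bend(shift 1) before cut(shift 2); turn(shift 2) != bend(shift 1); weld(shift 2) != bend(shift 1).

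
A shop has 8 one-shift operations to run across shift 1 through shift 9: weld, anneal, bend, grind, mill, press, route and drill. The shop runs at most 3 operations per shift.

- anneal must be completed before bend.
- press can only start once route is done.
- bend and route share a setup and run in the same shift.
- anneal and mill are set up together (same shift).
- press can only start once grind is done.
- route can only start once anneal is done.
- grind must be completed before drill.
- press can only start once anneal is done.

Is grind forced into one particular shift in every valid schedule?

No

grind can be shift 1 (e.g. anneal=shift 1; grind=shift 1; bend=shift 2; press=shift 3; mill=shift 1; drill=shift 2; route=shift 2; weld=shift 3) or shift 2 (e.g. weld in shift 1; route in shift 2; bend in shift 2; grind in shift 2; mill in shift 1; anneal in shift 1; drill in shift 3; press in shift 3).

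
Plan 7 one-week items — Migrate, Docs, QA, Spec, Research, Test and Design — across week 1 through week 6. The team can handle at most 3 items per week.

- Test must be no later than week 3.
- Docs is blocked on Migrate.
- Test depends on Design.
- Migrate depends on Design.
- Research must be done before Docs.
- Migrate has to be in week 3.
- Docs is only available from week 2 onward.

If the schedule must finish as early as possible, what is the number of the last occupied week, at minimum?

week 4

The precedence chain requires at least 3 distinct weeks.
With at most 3 per week and 7 tasks, at least 3 weeks are needed.
Propagating the time windows through the other constraints, Docs can't land before week 4, so the schedule must run through at least week 4.
4 works (last occupied week: week 4): for example Migrate -> week 3, Docs -> week 4, Test -> week 2, QA -> week 1, Spec -> week 2, Design -> week 1, Research -> week 1.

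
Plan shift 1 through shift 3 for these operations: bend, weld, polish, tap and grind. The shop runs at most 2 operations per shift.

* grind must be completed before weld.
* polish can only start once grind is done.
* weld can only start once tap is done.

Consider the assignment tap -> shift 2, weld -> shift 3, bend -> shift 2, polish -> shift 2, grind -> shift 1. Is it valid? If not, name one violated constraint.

No. The shop runs at most 2 operations per shift is not satisfied.

weld can only start once tap is done — holds.
grind must be completed before weld — holds.
The shop runs at most 2 operations per shift — violated.
polish can only start once grind is done — holds.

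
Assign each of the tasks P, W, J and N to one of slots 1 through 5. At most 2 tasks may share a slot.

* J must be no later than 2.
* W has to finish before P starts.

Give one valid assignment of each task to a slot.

W in 1, N in 2, J in 1, P in 2

Checking: W(1) before P(2); J=1 in [1,2]; max 2 per slot (cap 2).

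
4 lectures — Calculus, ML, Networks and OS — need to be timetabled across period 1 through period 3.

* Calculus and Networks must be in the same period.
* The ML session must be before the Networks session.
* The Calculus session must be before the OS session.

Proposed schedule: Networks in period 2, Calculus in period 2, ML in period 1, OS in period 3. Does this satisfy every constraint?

Yes

Calculus and Networks must be in the same period — holds.
The ML session must be before the Networks session — holds.
The Calculus session must be before the OS session — holds.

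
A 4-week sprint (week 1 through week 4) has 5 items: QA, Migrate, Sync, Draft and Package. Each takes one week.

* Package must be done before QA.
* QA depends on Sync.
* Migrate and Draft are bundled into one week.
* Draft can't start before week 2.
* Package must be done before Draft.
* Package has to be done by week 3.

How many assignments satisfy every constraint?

Splitting on QA: it can be week 2 (3), week 3 (10), week 4 (18). Listing each branch's schedules as (Migrate, Sync, Draft, Package) by week number:
QA=week 2: (2,1,2,1) (3,1,3,1) (4,1,4,1) — 3.
QA=week 3: (2,1,2,1) (2,2,2,1) (3,1,3,1) (3,1,3,2) (3,2,3,1) (3,2,3,2) (4,1,4,1) (4,1,4,2) (4,2,4,1) (4,2,4,2) — 10.
QA=week 4: (2,1,2,1) (2,2,2,1) (2,3,2,1) (3,1,3,1) (3,1,3,2) (3,2,3,1) (3,2,3,2) (3,3,3,1) (3,3,3,2) (4,1,4,1) (4,1,4,2) (4,1,4,3) (4,2,4,1) (4,2,4,2) (4,2,4,3) (4,3,4,1) (4,3,4,2) (4,3,4,3) — 18.
Summing: 3 + 10 + 18 = 31.

31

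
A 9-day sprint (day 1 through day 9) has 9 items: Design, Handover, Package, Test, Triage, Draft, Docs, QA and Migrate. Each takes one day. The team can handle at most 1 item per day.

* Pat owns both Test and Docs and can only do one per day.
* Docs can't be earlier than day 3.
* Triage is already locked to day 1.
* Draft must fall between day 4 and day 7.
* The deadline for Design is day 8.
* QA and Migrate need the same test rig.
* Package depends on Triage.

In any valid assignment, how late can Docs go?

day 9

Docs is available from day 3.
Docs at day 9 is achievable: Triage -> day 1, Design -> day 2, QA -> day 7, Handover -> day 5, Package -> day 3, Test -> day 6, Docs -> day 9, Migrate -> day 8, Draft -> day 4.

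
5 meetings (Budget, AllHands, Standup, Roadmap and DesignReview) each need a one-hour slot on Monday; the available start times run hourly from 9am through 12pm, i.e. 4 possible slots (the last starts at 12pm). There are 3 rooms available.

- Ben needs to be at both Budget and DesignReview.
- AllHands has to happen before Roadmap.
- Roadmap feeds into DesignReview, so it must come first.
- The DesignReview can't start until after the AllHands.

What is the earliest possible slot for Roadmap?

10am

Precedence pushes Roadmap to at least 10am; downstream work caps Roadmap at 11am.
Roadmap at 10am is achievable: Budget -> 9am, Standup -> 9am, Roadmap -> 10am, DesignReview -> 11am, AllHands -> 9am.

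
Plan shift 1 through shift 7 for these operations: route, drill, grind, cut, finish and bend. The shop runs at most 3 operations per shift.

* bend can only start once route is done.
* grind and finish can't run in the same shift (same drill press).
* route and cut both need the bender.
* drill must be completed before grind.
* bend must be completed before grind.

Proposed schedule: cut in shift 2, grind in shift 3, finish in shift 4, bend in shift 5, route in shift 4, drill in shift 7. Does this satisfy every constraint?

drill must be completed before grind — violated.
grind and finish can't run in the same shift (same drill press) — holds.
bend must be completed before grind — violated.
The shop runs at most 3 operations per shift — holds.
bend can only start once route is done — holds.
route and cut both need the bender — holds.

No. drill must be completed before grind is not satisfied.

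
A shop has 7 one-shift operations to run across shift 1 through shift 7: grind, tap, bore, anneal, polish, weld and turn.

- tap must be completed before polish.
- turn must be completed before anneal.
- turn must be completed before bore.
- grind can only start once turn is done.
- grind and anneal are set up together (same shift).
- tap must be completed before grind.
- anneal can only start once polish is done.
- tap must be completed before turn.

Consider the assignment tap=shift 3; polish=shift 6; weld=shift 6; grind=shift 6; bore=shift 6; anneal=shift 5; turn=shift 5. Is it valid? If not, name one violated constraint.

turn must be completed before anneal — violated.
tap must be completed before turn — holds.
grind can only start once turn is done — holds.
anneal can only start once polish is done — violated.
tap must be completed before polish — holds.
turn must be completed before bore — holds.
tap must be completed before grind — holds.
grind and anneal are set up together (same shift) — violated.

No — it violates: anneal can only start once polish is done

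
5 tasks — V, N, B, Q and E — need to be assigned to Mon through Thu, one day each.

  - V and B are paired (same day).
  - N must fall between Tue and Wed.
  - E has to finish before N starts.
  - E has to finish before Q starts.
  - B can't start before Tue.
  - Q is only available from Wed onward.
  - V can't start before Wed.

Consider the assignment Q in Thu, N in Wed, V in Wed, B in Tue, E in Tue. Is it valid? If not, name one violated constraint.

No. V and B are paired (same day) is not satisfied.

Q is only available from Wed onward — holds.
E has to finish before Q starts — holds.
V can't start before Wed — holds.
V and B are paired (same day) — violated.
N must fall between Tue and Wed — holds.
B can't start before Tue — holds.
E has to finish before N starts — holds.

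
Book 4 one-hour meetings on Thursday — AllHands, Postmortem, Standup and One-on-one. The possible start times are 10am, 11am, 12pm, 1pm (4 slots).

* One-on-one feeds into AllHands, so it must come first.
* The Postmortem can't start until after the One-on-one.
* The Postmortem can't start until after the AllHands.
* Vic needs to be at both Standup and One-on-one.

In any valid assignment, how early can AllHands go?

Precedence pushes AllHands to at least 11am; downstream work caps AllHands at 12pm.
AllHands at 11am is achievable: Standup in 11am; AllHands in 11am; Postmortem in 12pm; One-on-one in 10am.

11am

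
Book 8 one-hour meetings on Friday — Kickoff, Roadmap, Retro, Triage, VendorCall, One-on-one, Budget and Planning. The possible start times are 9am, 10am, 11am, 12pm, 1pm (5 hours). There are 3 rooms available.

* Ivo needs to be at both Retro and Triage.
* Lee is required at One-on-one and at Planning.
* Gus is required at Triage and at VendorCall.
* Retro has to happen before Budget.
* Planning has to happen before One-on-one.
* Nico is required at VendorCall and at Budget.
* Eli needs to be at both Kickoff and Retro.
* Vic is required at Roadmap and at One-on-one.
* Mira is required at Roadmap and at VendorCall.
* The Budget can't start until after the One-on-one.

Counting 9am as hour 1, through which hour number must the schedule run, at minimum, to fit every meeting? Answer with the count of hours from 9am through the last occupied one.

3 hours

The precedence chain requires at least 3 distinct hours.
With at most 3 per hour and 8 meetings, at least 3 hours are needed.
3 works (last occupied hour: 11am): for example VendorCall -> 10am, Triage -> 11am, Kickoff -> 10am, Budget -> 11am, Roadmap -> 9am, Retro -> 9am, Planning -> 9am, One-on-one -> 10am.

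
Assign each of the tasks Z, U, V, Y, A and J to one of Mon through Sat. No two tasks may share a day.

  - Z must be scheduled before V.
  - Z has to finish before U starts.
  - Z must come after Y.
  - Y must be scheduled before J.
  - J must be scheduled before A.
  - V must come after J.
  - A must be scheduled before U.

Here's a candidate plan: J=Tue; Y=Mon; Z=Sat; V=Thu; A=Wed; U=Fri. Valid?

Y must be scheduled before J — holds.
Z has to finish before U starts — violated.
Z must come after Y — holds.
No two tasks may share a day — holds.
A must be scheduled before U — holds.
J must be scheduled before A — holds.
V must come after J — holds.
Z must be scheduled before V — violated.

Invalid. Z must be scheduled before V.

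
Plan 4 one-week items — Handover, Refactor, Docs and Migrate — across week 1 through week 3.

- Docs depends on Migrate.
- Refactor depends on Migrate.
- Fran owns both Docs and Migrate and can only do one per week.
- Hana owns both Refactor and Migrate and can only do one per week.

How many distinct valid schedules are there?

Splitting on Handover: it can be week 1 (5), week 2 (5), week 3 (5). Listing each branch's schedules as (Refactor, Docs, Migrate) by week number:
Handover=week 1: (2,2,1) (2,3,1) (3,2,1) (3,3,1) (3,3,2) — 5.
Handover=week 2: (2,2,1) (2,3,1) (3,2,1) (3,3,1) (3,3,2) — 5.
Handover=week 3: (2,2,1) (2,3,1) (3,2,1) (3,3,1) (3,3,2) — 5.
Summing: 5 + 5 + 5 = 15.

15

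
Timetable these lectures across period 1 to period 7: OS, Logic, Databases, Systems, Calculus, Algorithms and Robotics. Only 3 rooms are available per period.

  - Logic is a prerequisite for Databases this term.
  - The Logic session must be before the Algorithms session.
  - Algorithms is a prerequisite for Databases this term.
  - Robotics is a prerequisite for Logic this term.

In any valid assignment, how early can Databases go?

Precedence pushes Databases to at least period 4.
Databases at period 4 is achievable: Calculus -> period 2; Systems -> period 1; Databases -> period 4; Logic -> period 2; Robotics -> period 1; Algorithms -> period 3; OS -> period 1.

period 4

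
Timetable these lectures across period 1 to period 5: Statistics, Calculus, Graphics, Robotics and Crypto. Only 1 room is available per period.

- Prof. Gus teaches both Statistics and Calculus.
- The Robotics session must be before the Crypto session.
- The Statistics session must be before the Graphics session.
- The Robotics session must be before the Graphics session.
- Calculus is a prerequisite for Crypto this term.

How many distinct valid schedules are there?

Splitting on Statistics: it can be period 1 (5), period 2 (5), period 3 (4), period 4 (2). Listing each branch's schedules as (Calculus, Graphics, Robotics, Crypto) by period number:
Statistics=period 1: (2,4,3,5) (2,5,3,4) (3,4,2,5) (3,5,2,4) (4,3,2,5) — 5.
Statistics=period 2: (1,4,3,5) (1,5,3,4) (3,4,1,5) (3,5,1,4) (4,3,1,5) — 5.
Statistics=period 3: (1,4,2,5) (1,5,2,4) (2,4,1,5) (2,5,1,4) — 4.
Statistics=period 4: (1,5,2,3) (2,5,1,3) — 2.
Summing: 5 + 5 + 4 + 2 = 16.

16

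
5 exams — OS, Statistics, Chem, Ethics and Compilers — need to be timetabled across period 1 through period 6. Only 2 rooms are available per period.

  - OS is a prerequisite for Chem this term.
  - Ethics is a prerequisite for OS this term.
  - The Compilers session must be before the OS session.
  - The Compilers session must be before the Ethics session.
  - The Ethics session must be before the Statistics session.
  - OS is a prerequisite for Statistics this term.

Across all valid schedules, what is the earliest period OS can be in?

period 3

Precedence pushes OS to at least period 3; downstream work caps OS at period 5.
OS at period 3 is achievable: Chem=period 4; OS=period 3; Ethics=period 2; Compilers=period 1; Statistics=period 4.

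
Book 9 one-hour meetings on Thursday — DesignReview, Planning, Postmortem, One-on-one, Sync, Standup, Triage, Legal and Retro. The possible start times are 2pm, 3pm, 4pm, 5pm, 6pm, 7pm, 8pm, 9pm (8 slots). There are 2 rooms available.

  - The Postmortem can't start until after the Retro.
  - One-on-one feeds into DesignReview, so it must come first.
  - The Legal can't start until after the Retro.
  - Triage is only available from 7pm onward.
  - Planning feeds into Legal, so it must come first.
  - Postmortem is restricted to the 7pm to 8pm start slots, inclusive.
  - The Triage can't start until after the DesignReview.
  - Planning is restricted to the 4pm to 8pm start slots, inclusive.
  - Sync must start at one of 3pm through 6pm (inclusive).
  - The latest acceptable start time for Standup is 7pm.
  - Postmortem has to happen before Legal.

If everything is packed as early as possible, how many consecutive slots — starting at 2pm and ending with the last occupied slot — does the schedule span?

The precedence chain requires at least 3 distinct slots.
With at most 2 per slot and 9 meetings, at least 5 slots are needed.
Propagating the time windows through the other constraints, Legal can't land before 8pm — that is slot 7 counting from 2pm — so the schedule must run through at least 7 slots.
7 works (last occupied slot: 8pm): for example Sync -> 3pm; DesignReview -> 3pm; Standup -> 2pm; Triage -> 7pm; Legal -> 8pm; Postmortem -> 7pm; One-on-one -> 2pm; Retro -> 4pm; Planning -> 4pm.

7 slots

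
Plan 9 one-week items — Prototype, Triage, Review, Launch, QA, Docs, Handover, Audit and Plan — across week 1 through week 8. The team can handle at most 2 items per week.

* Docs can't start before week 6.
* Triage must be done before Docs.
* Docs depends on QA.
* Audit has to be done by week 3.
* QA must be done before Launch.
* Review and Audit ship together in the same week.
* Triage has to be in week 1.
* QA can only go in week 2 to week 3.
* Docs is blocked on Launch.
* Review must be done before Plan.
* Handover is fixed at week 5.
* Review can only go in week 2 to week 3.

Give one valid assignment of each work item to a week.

Triage=week 1, Handover=week 5, Review=week 3, Audit=week 3, Plan=week 4, QA=week 2, Prototype=week 1, Launch=week 4, Docs=week 6

Checking: QA(week 2) before Docs(week 6); Triage(week 1) before Docs(week 6); Launch(week 4) before Docs(week 6); Review(week 3) before Plan(week 4); QA(week 2) before Launch(week 4); Review = Audit = week 3; Docs=week 6 in [week 6,week 8]; QA=week 2 in [week 2,week 3]; Review=week 3 in [week 2,week 3]; Handover=week 5 in [week 5,week 5]; Triage=week 1 in [week 1,week 1]; Audit=week 3 in [week 1,week 3]; max 2 per week (cap 2).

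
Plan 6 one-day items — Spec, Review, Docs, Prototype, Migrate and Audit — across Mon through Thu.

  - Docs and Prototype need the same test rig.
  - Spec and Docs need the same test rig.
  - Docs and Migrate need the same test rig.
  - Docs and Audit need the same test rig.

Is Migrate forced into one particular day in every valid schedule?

Migrate can be Mon (e.g. Spec=Mon, Migrate=Mon, Review=Mon, Prototype=Mon, Docs=Tue, Audit=Mon) or Tue (e.g. Migrate in Tue; Docs in Wed; Prototype in Mon; Review in Mon; Spec in Mon; Audit in Mon).

No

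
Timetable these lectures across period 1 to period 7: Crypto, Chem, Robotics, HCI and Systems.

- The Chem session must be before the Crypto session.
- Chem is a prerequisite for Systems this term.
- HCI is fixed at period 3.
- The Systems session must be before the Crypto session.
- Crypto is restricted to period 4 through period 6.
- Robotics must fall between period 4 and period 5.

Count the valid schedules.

Splitting on Crypto: it can be period 4 (6), period 5 (12), period 6 (20). Listing each branch's schedules as (Chem, Robotics, HCI, Systems) by period number:
Crypto=period 4: (1,4,3,2) (1,4,3,3) (1,5,3,2) (1,5,3,3) (2,4,3,3) (2,5,3,3) — 6.
Crypto=period 5: (1,4,3,2) (1,4,3,3) (1,4,3,4) (1,5,3,2) (1,5,3,3) (1,5,3,4) (2,4,3,3) (2,4,3,4) (2,5,3,3) (2,5,3,4) (3,4,3,4) (3,5,3,4) — 12.
Crypto=period 6: (1,4,3,2) (1,4,3,3) (1,4,3,4) (1,4,3,5) (1,5,3,2) (1,5,3,3) (1,5,3,4) (1,5,3,5) (2,4,3,3) (2,4,3,4) (2,4,3,5) (2,5,3,3) (2,5,3,4) (2,5,3,5) (3,4,3,4) (3,4,3,5) (3,5,3,4) (3,5,3,5) (4,4,3,5) (4,5,3,5) — 20.
Summing: 6 + 12 + 20 = 38.

38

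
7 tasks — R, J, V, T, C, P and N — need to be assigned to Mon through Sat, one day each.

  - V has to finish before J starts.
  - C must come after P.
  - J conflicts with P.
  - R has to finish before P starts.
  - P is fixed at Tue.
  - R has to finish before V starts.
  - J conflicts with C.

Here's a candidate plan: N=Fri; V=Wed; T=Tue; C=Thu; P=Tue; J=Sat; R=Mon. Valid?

Yes, all constraints hold

J conflicts with C — holds.
C must come after P — holds.
J conflicts with P — holds.
R has to finish before P starts — holds.
R has to finish before V starts — holds.
V has to finish before J starts — holds.
P is fixed at Tue — holds.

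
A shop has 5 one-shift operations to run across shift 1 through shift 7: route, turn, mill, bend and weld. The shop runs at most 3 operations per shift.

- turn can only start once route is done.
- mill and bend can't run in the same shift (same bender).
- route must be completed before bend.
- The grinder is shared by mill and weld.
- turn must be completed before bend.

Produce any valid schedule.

turn -> shift 2; weld -> shift 2; bend -> shift 3; mill -> shift 1; route -> shift 1

Checking: route(shift 1) before bend(shift 3); route(shift 1) before turn(shift 2); turn(shift 2) before bend(shift 3); mill(shift 1) != bend(shift 3); mill(shift 1) != weld(shift 2); max 2 per shift (cap 3).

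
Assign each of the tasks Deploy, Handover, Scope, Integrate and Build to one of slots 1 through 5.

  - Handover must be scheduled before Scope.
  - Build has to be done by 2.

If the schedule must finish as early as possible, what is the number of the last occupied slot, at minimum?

The precedence chain requires at least 2 distinct slots.
2 works (last occupied slot: 2): for example Deploy -> 1, Scope -> 2, Integrate -> 1, Build -> 1, Handover -> 1.

2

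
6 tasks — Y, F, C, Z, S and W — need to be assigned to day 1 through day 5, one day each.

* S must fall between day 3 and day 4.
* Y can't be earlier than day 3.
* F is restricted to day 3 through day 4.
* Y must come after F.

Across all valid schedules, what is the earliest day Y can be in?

Y is available from day 3; precedence pushes Y to at least day 4.
Y at day 4 is achievable: S -> day 3, Z -> day 1, C -> day 1, W -> day 1, Y -> day 4, F -> day 3.

day 4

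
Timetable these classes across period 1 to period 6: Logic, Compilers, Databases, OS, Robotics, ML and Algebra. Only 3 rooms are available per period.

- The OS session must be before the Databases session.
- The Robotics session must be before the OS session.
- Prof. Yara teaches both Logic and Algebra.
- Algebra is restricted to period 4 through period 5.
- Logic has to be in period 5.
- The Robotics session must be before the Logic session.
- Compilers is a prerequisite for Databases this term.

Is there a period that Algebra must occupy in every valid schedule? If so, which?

Algebra's window is period 4–period 5.
Logic is fixed at period 5, and Algebra can't share a period with Logic.
So Algebra must be period 4.

period 4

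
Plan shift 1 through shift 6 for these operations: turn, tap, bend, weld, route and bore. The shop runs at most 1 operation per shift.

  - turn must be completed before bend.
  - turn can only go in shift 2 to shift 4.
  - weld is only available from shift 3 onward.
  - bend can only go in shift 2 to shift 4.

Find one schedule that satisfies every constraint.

route -> shift 5; bore -> shift 6; turn -> shift 2; weld -> shift 4; tap -> shift 1; bend -> shift 3

Checking: turn(shift 2) before bend(shift 3); weld=shift 4 in [shift 3,shift 6]; bend=shift 3 in [shift 2,shift 4]; turn=shift 2 in [shift 2,shift 4]; max 1 per shift (cap 1).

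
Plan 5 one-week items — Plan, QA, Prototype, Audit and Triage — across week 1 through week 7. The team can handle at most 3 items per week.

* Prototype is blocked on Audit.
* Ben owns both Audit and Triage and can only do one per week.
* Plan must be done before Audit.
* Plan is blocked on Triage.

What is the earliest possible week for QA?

week 1

QA at week 1 is achievable: QA in week 1, Audit in week 3, Triage in week 1, Prototype in week 4, Plan in week 2.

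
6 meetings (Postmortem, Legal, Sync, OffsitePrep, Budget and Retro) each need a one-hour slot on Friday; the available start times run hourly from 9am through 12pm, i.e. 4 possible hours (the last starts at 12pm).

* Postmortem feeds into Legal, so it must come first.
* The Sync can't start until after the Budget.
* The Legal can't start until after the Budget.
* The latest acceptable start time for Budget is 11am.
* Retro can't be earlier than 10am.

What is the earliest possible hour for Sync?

Precedence pushes Sync to at least 10am.
Sync at 10am is achievable: Retro=10am, Legal=10am, OffsitePrep=9am, Budget=9am, Postmortem=9am, Sync=10am.

10am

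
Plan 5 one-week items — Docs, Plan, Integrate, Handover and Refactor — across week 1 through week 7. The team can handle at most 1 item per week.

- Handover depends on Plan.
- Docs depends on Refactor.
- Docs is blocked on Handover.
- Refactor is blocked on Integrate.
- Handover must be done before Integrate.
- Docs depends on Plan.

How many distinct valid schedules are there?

Splitting on Docs: it can be week 5 (1), week 6 (5), week 7 (15). Listing each branch's schedules as (Plan, Integrate, Handover, Refactor) by week number:
Docs=week 5: (1,3,2,4) — 1.
Docs=week 6: (1,3,2,4) (1,3,2,5) (1,4,2,5) (1,4,3,5) (2,4,3,5) — 5.
Docs=week 7: (1,3,2,4) (1,3,2,5) (1,3,2,6) (1,4,2,5) (1,4,2,6) (1,4,3,5) (1,4,3,6) (1,5,2,6) (1,5,3,6) (1,5,4,6) (2,4,3,5) (2,4,3,6) (2,5,3,6) (2,5,4,6) (3,5,4,6) — 15.
Summing: 1 + 5 + 15 = 21.

21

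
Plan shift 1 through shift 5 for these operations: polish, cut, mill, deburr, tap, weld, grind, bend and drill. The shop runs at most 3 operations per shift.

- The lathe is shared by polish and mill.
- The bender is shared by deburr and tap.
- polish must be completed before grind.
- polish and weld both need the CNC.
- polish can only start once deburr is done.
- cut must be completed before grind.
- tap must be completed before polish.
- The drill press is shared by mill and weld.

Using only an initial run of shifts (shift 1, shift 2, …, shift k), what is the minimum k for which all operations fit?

The precedence chain requires at least 3 distinct shifts.
With at most 3 per shift and 9 operations, at least 3 shifts are needed.
Could 3 shifts be enough, i.e. nothing placed later than shift 3? No: grind must come after polish (at shift 1 or later) → {shift 2, shift 3}; polish must come before grind (at shift 3 or earlier) → {shift 1, shift 2}; polish must come after tap (at shift 1 or later) → {shift 2}; tap must come before polish (at shift 2 or earlier) → {shift 1}; deburr must come before polish (at shift 2 or earlier) → {shift 1}; tap can't share with deburr (shift 1) → nothing is left.
So 3 shifts is not enough.
4 works (last occupied shift: shift 4): for example mill -> shift 1, weld -> shift 2, cut -> shift 1, polish -> shift 3, drill -> shift 3, bend -> shift 2, tap -> shift 2, deburr -> shift 1, grind -> shift 4.

4 shifts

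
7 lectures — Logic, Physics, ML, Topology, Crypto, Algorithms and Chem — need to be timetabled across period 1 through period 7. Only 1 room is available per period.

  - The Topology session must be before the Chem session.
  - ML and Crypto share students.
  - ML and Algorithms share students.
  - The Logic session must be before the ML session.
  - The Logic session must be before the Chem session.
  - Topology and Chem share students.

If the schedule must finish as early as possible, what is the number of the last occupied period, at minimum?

7

The precedence chain requires at least 2 distinct periods.
With at most 1 per period and 7 lectures, at least 7 periods are needed.
7 works (last occupied period: period 7): for example Crypto in period 6; Topology in period 2; Chem in period 3; ML in period 4; Physics in period 5; Logic in period 1; Algorithms in period 7.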